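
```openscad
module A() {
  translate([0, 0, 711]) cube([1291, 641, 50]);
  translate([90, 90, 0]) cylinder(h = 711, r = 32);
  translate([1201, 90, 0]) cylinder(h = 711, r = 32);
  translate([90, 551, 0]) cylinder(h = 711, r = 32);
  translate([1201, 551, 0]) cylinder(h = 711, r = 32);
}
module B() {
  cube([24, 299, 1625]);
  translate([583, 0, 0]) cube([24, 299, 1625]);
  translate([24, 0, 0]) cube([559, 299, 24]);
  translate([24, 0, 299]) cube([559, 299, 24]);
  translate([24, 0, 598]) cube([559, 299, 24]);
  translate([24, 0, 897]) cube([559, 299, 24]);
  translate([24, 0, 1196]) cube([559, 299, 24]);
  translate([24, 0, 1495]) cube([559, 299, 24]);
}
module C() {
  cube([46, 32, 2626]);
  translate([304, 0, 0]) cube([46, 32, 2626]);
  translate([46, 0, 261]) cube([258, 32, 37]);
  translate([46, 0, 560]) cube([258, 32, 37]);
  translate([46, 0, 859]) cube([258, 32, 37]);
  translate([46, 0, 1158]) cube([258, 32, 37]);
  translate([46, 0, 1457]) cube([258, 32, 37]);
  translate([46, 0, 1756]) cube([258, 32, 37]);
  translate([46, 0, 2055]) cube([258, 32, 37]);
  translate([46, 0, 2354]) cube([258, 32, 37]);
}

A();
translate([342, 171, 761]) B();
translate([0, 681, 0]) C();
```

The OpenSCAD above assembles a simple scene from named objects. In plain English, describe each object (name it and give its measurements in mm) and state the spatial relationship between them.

A is a rectangular dining table. The top is 1291×641×50 mm with its upper surface at z = 761 mm. It stands on four round legs of 64 mm diameter, each leg's bounding box inset 58 mm from the nearest pair of top edges, running from the floor to the underside of the top.

B is a bookshelf 607 mm wide overall, 299 mm deep and 1625 mm tall. The two sides are 24 mm thick vertical panels. 6 horizontal shelves of 24 mm thickness span between the inner faces of the sides; the lowest shelf sits on the floor and shelves are stacked with a clear vertical gap of 275 mm between each pair.

C is a wooden ladder with two side rails of 46×32 mm section and 2626 mm height, set 350 mm apart overall. Between them run 8 rectangular rungs (32 mm deep, 37 mm thick), front faces flush with the rails' −y face. The bottom of the first rung is 261 mm above the floor and each subsequent rung is 299 mm higher than the one below.

The bookshelf is on top of the table, centred. The ladder is on the floor beside the table on its +y side.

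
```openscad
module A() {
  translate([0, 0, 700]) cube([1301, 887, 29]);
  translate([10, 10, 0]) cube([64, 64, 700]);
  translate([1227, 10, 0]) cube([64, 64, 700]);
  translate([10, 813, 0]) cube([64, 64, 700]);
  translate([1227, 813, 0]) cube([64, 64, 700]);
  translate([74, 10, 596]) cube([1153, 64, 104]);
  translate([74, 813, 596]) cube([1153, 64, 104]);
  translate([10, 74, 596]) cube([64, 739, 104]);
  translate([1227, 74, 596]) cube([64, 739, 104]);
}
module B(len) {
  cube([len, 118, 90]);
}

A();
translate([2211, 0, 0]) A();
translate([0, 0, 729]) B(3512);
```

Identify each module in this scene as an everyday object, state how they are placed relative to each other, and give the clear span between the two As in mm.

A is a table. B is a beam. A beam spans the tops of two tables. The clear span between the two tables is 910 mm.

Second table starts at x = 2211; first ends at x = 1301; clear span = 2211 − 1301 = 910 mm.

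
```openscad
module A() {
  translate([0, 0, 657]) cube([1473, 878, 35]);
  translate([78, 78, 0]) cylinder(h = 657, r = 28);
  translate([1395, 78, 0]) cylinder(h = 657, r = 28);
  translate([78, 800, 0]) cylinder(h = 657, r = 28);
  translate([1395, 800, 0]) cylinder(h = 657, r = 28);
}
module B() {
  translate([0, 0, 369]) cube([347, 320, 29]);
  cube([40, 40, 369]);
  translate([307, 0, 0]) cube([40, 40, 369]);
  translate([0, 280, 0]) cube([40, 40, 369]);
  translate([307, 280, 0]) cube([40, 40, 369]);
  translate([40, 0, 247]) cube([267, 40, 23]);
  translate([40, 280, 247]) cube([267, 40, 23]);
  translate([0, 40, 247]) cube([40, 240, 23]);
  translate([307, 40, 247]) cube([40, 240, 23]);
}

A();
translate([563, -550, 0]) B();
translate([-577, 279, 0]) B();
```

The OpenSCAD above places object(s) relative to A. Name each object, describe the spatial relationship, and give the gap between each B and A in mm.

A is a table. B is a stool. Two stools sit around the table at the −y, −x sides. The gap between each stool and the table is 230 mm.

Each stool's nearest face is 230 mm from the table's bounding box.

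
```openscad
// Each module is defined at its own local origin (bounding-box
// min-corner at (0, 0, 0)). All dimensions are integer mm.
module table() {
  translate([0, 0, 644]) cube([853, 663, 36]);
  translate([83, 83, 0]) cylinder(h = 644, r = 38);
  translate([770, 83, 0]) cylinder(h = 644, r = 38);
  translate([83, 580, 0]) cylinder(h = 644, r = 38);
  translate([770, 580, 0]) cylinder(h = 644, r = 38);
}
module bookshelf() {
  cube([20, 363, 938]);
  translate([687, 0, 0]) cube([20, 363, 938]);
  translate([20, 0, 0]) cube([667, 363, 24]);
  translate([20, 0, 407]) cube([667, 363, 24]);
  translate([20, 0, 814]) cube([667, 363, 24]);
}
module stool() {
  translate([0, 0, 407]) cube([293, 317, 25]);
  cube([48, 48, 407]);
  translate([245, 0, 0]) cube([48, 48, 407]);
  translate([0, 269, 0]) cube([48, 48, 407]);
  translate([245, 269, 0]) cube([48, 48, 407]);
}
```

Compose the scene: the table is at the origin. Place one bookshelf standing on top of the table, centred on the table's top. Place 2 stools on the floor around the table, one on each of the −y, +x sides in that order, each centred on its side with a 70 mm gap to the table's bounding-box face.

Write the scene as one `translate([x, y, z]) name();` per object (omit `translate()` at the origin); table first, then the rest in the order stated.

table();
translate([73, 150, 680]) bookshelf();
translate([280, -387, 0]) stool();
translate([923, 173, 0]) stool();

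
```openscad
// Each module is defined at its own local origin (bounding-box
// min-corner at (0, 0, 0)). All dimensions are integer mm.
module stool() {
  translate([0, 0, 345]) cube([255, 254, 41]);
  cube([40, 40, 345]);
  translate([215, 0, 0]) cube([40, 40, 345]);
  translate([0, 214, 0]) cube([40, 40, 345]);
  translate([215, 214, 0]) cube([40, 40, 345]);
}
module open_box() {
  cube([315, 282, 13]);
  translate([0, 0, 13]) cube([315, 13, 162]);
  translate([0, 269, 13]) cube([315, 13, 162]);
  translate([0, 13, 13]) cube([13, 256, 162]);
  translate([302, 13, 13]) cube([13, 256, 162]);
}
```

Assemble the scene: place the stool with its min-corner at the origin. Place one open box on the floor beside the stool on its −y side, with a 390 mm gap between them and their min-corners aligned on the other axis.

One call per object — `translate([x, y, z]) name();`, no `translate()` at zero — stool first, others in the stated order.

stool();
translate([0, -672, 0]) open_box();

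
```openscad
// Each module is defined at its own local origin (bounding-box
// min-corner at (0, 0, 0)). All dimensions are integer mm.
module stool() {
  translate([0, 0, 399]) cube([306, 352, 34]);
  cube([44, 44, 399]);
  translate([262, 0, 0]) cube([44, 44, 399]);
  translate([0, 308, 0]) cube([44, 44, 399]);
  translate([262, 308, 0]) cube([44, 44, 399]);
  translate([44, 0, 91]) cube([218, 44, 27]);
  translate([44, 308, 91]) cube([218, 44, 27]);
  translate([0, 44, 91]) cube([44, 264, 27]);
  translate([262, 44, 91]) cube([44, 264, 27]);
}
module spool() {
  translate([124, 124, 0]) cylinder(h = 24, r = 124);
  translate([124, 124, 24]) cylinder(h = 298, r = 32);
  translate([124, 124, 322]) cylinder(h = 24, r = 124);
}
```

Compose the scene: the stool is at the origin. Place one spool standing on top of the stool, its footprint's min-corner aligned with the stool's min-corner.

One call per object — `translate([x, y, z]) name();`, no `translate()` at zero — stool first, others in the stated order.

stool();
translate([0, 0, 433]) spool();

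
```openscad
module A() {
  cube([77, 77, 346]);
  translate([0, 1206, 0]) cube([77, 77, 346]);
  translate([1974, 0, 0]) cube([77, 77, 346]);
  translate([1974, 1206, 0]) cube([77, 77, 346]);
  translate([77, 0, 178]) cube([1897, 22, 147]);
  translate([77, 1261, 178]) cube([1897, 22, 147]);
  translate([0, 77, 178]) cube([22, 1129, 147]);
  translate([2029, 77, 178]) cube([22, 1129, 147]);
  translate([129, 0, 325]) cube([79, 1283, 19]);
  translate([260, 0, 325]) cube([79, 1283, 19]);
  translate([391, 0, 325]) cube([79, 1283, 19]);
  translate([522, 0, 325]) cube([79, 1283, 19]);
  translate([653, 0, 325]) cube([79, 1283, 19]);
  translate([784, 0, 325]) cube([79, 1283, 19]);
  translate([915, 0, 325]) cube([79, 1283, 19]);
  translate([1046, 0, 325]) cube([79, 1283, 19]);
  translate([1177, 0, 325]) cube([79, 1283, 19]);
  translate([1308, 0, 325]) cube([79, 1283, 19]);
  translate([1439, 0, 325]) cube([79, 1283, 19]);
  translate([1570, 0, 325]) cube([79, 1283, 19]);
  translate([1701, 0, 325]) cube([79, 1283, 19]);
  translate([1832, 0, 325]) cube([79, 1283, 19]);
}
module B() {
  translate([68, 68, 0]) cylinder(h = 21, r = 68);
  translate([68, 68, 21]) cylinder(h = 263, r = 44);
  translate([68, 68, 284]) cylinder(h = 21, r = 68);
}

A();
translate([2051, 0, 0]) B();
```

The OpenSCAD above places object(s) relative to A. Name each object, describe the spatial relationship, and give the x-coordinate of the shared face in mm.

A is a bed frame. B is a spool. The spool is against the bed frame's +x side, with their −y faces flush. The x-coordinate of the shared face is 2051 mm.

The bed frame's +x face and the spool's −x face are both at x = 2051 mm.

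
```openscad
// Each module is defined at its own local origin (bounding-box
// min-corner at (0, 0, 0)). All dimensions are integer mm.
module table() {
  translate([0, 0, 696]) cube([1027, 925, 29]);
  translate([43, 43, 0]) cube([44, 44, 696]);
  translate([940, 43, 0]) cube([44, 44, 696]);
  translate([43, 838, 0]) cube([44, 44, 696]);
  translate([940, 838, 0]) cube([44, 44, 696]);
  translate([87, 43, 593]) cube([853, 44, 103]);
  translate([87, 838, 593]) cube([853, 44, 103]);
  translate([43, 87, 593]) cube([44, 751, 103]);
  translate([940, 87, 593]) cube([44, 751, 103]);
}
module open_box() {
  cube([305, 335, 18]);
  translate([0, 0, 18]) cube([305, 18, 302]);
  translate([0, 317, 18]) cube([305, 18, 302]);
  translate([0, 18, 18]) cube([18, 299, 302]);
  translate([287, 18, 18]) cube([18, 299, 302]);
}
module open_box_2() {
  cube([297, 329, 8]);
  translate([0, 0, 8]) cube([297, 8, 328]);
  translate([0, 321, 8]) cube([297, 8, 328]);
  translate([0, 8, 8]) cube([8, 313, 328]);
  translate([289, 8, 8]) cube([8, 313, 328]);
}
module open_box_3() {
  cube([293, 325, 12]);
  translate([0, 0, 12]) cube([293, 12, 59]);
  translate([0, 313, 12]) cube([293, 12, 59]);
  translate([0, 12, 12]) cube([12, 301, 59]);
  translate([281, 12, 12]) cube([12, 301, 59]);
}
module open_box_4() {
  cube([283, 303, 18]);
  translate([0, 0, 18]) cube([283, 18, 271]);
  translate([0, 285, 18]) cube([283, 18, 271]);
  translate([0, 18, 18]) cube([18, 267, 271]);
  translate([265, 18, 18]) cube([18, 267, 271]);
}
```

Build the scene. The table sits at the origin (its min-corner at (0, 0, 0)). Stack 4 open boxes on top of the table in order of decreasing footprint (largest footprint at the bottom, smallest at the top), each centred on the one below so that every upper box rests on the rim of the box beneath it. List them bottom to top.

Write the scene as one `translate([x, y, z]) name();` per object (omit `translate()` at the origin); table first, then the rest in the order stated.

table();
translate([361, 295, 725]) open_box();
translate([365, 298, 1045]) open_box_2();
translate([367, 300, 1381]) open_box_3();
translate([372, 311, 1452]) open_box_4();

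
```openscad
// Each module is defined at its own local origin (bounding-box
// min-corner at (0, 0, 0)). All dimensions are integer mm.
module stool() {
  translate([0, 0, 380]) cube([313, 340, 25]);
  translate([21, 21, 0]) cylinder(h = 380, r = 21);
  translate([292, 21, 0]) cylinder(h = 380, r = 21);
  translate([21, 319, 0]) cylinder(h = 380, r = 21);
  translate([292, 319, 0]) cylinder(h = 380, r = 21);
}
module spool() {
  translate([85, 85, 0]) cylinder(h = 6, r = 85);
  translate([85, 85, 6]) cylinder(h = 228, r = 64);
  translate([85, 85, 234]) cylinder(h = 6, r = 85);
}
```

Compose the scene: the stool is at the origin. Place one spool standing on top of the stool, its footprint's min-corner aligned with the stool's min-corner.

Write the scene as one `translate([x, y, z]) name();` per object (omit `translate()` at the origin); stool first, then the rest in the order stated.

stool();
translate([0, 0, 405]) spool();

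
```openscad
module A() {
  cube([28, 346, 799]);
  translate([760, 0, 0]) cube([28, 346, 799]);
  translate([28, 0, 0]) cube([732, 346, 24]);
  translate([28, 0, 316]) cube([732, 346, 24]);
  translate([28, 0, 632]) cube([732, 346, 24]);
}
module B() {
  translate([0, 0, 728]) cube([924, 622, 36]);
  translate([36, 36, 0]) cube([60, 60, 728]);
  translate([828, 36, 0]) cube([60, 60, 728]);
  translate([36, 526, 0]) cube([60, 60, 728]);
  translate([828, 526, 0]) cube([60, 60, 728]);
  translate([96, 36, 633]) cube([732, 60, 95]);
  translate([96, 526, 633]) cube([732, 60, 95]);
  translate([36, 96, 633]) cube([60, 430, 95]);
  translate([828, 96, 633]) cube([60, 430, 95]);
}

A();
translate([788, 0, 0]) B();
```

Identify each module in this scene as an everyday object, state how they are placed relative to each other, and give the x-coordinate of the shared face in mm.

The bookshelf's +x face and the table's −x face are both at x = 788 mm.

A is a bookshelf. B is a table. The table is against the bookshelf's +x side, with their −y faces flush. The x-coordinate of the shared face is 788 mm.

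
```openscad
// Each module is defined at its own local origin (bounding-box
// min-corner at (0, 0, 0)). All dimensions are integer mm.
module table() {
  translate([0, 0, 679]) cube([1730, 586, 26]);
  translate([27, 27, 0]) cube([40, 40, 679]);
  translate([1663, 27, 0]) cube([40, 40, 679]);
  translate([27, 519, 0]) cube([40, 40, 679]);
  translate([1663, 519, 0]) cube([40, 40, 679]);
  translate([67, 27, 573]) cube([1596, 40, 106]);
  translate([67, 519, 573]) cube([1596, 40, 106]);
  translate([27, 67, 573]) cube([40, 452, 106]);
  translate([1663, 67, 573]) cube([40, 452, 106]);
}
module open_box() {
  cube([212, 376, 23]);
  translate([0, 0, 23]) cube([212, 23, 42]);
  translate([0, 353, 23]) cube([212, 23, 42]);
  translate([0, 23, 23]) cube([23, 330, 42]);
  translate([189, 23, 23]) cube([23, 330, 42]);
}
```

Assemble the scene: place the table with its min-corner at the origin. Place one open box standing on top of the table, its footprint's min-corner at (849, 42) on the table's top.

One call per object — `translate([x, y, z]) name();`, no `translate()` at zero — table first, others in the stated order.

table();
translate([849, 42, 705]) open_box();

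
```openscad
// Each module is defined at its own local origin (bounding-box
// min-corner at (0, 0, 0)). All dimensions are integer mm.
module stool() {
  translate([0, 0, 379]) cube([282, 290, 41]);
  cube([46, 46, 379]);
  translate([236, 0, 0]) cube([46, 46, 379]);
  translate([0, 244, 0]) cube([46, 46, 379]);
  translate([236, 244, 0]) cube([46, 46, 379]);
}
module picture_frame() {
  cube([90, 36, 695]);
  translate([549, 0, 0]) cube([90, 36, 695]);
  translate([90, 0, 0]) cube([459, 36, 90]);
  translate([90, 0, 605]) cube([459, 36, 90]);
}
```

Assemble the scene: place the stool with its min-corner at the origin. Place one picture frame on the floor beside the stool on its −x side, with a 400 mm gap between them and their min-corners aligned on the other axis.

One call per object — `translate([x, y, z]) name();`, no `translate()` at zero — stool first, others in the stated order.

stool();
translate([-1039, 0, 0]) picture_frame();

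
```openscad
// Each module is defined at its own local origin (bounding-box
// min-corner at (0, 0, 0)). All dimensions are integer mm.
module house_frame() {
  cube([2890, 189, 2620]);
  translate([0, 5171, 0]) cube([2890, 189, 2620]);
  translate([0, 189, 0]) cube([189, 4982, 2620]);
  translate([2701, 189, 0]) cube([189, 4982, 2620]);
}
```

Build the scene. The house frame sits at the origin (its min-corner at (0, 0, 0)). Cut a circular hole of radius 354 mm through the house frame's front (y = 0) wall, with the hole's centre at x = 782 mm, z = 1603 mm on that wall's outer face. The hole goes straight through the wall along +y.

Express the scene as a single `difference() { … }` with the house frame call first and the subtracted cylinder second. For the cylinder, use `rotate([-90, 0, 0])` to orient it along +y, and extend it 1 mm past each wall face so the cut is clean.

difference() {
  house_frame();
  translate([782, -1, 1603]) rotate([-90, 0, 0]) cylinder(h = 191, r = 354);
}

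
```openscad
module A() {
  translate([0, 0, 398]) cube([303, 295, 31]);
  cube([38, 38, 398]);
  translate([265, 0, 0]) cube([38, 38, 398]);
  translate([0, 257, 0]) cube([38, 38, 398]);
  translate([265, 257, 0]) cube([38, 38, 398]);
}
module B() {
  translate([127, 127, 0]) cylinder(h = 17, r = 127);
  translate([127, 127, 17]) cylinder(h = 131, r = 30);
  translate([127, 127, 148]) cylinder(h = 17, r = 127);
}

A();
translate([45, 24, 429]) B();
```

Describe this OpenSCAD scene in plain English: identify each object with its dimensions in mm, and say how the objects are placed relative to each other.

A is a simple wooden stool: a rectangular seat 303 mm (x) by 295 mm (y), 31 mm thick, top face at z = 429 mm, on four square legs, each 38×38 mm in cross-section. The legs rest on z = 0, each flush with a corner of the seat.

B is a spool: two coaxial disc flanges of radius 127 mm and thickness 17 mm, joined by a core cylinder of radius 30 mm and height 131 mm. The lower flange rests on z = 0 and the three cylinders share a vertical axis.

The spool is on top of the stool.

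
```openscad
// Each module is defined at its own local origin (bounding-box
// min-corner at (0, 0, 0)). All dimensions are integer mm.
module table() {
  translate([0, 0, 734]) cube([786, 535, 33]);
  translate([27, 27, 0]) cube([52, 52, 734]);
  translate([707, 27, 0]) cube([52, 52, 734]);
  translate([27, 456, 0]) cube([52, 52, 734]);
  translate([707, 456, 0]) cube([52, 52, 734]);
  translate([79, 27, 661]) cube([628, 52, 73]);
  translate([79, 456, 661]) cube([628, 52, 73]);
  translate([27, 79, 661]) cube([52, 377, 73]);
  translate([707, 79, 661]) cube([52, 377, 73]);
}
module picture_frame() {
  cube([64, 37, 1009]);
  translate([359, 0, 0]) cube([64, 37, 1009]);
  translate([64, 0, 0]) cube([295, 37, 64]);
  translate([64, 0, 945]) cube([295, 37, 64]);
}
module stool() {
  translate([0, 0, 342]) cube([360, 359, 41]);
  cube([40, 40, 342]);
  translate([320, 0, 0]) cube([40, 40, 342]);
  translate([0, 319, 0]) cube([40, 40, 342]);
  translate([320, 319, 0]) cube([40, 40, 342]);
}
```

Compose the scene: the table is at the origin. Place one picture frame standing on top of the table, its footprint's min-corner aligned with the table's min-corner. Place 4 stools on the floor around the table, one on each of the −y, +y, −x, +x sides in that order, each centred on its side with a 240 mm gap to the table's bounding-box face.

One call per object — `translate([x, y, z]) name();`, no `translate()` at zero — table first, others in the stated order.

table();
translate([0, 0, 767]) picture_frame();
translate([213, -599, 0]) stool();
translate([213, 775, 0]) stool();
translate([-600, 88, 0]) stool();
translate([1026, 88, 0]) stool();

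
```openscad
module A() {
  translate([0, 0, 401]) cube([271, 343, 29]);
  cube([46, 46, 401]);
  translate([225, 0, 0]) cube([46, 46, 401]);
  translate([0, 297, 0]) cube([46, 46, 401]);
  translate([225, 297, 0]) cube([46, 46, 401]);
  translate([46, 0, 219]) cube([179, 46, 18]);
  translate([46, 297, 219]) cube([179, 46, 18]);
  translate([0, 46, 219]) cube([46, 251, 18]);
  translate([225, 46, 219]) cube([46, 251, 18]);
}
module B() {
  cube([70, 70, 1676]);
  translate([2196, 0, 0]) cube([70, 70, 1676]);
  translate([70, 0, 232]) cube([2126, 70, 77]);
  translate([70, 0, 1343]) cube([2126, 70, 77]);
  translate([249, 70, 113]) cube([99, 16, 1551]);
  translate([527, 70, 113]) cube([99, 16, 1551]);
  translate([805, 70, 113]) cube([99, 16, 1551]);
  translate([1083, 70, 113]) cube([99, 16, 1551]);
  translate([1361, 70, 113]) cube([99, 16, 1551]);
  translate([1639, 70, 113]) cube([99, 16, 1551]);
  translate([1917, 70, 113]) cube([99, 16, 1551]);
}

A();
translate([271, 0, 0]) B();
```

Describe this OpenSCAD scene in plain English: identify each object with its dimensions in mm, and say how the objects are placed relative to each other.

A is a simple wooden stool: a rectangular seat 271 mm (x) by 343 mm (y), 29 mm thick, top face at z = 430 mm, on four square legs, each 46×46 mm in cross-section. The legs rest on z = 0, each flush with a corner of the seat. Four stretchers, 46 mm wide and 18 mm tall, connect adjacent legs with their undersides at z = 219 mm, each running between the inner faces of the legs it joins and aligned with the legs' outer faces on the other axis.

B is a fence section. Two 70×70 mm posts, 1676 mm tall, stand on the floor with a clear span of 2126 mm between their inner faces. Two horizontal rails of 70×77 mm section span the gap between the posts with their undersides at z = 232 mm and z = 1343 mm, flush with the posts' −y face. 7 pickets, each 99 mm wide, 16 mm thick and 1551 mm tall, are fixed to the +y face of the rails with their bottoms at z = 113 mm, evenly spaced across the span with equal gaps (rounded down to the nearest mm) at the −x end and between each pair — any rounding remainder accumulates at the +x end.

The fence section is against the stool's +x side, with their −y faces flush.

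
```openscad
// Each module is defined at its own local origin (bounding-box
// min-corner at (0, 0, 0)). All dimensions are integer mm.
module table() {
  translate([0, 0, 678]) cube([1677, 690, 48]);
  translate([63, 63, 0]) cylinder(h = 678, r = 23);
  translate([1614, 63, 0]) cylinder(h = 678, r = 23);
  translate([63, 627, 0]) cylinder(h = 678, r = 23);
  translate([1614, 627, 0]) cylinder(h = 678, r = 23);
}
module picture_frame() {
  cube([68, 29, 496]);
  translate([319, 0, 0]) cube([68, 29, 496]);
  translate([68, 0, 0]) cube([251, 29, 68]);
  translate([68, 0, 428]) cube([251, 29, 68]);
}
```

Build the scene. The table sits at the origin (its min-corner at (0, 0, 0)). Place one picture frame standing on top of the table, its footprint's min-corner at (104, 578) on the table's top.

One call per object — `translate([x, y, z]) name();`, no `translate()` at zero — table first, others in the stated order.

table();
translate([104, 578, 726]) picture_frame();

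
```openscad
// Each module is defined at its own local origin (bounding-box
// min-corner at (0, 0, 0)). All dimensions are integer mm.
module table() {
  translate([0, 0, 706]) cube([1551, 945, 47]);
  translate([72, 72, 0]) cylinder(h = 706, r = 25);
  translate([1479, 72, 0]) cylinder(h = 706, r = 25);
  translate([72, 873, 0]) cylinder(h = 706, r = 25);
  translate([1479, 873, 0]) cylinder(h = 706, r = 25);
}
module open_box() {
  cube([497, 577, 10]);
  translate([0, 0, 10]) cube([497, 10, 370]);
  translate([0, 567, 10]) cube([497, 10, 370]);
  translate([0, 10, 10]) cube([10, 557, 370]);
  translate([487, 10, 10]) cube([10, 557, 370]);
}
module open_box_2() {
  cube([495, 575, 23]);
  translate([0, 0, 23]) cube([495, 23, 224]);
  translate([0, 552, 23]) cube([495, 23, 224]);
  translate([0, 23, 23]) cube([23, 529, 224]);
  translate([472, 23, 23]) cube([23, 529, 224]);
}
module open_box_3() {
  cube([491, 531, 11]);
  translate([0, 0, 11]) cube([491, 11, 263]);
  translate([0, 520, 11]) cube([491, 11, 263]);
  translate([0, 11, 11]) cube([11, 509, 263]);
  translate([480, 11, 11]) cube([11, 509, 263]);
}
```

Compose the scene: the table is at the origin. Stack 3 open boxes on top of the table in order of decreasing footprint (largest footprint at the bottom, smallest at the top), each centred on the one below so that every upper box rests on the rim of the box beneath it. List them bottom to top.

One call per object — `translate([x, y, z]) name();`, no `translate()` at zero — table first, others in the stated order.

table();
translate([527, 184, 753]) open_box();
translate([528, 185, 1133]) open_box_2();
translate([530, 207, 1380]) open_box_3();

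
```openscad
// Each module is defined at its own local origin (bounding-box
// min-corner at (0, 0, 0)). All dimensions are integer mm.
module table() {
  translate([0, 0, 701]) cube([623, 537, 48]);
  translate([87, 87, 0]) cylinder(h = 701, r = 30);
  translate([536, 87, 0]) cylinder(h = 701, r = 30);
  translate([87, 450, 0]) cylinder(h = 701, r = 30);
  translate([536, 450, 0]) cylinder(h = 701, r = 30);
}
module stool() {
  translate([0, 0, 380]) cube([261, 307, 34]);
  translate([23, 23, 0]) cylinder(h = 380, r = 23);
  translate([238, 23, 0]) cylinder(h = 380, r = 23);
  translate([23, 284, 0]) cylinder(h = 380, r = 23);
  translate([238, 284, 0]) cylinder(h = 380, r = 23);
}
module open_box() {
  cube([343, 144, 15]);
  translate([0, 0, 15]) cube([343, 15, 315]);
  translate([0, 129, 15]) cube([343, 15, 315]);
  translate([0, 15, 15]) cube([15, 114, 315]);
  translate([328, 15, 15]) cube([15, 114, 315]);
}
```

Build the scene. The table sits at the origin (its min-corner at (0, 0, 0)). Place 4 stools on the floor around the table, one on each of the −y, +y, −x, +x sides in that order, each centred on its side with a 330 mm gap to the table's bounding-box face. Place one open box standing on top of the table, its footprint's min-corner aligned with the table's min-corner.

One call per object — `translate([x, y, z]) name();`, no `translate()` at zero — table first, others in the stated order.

table();
translate([181, -637, 0]) stool();
translate([181, 867, 0]) stool();
translate([-591, 115, 0]) stool();
translate([953, 115, 0]) stool();
translate([0, 0, 749]) open_box();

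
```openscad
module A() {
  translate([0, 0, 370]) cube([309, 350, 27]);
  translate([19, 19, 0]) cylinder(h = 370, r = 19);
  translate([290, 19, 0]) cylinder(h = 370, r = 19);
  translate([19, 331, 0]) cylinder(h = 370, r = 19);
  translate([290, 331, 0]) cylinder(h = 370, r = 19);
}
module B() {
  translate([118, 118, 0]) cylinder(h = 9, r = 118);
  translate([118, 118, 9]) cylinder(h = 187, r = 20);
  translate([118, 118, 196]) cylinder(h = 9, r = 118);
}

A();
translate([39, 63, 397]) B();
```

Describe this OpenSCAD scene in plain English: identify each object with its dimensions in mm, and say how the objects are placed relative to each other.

A is a simple wooden stool: a rectangular seat 309 mm (x) by 350 mm (y), 27 mm thick, top face at z = 397 mm, on four round legs, each 38 mm in diameter. The legs rest on z = 0, each leg's axis is inset half a diameter from the nearest pair of seat edges (so the leg's bounding box is flush with the corner).

B is a spool: two coaxial disc flanges of radius 118 mm and thickness 9 mm, joined by a core cylinder of radius 20 mm and height 187 mm. The lower flange rests on z = 0 and the three cylinders share a vertical axis.

The spool is on top of the stool.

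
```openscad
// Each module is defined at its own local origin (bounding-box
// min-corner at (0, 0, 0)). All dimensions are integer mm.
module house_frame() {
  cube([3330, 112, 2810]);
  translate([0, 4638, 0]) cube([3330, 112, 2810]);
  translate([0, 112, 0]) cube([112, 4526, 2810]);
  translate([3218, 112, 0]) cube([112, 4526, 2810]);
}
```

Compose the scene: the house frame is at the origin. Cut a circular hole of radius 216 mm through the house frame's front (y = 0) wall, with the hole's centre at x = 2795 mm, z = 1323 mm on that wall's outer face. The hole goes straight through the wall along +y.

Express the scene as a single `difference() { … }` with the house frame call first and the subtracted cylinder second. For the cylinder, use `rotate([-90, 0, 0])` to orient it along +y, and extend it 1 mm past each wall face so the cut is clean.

difference() {
  house_frame();
  translate([2795, -1, 1323]) rotate([-90, 0, 0]) cylinder(h = 114, r = 216);
}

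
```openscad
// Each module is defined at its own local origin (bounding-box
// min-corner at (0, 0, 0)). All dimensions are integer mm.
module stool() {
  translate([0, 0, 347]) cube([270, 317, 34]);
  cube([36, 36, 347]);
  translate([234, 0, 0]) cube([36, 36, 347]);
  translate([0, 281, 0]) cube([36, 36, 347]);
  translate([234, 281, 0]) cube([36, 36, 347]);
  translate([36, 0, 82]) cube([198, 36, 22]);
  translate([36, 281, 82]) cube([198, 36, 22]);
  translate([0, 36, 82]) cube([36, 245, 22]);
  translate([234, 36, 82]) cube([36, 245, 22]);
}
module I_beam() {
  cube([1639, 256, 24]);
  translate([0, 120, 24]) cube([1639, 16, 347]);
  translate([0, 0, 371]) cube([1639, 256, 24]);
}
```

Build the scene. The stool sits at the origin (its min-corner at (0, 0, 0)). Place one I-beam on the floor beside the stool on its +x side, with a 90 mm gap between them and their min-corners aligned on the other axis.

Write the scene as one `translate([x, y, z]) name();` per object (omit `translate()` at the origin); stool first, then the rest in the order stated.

stool();
translate([360, 0, 0]) I_beam();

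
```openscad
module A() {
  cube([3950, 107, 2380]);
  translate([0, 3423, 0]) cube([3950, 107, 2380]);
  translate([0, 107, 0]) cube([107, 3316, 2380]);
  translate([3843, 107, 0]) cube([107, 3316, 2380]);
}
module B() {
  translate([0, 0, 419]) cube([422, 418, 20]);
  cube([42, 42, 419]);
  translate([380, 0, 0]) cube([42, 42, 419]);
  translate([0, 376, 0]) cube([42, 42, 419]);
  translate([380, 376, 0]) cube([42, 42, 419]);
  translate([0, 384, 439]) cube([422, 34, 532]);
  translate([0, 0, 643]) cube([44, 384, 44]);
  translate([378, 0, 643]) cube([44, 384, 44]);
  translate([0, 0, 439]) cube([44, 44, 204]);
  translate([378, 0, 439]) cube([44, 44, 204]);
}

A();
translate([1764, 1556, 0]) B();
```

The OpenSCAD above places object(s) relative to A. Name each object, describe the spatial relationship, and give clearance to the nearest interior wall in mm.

A is a house frame. B is a chair. The chair sits inside the house frame, centred. The clearance to the nearest interior wall is 1449 mm.

Clearances: x = 1657, y = 1449; minimum 1449 mm.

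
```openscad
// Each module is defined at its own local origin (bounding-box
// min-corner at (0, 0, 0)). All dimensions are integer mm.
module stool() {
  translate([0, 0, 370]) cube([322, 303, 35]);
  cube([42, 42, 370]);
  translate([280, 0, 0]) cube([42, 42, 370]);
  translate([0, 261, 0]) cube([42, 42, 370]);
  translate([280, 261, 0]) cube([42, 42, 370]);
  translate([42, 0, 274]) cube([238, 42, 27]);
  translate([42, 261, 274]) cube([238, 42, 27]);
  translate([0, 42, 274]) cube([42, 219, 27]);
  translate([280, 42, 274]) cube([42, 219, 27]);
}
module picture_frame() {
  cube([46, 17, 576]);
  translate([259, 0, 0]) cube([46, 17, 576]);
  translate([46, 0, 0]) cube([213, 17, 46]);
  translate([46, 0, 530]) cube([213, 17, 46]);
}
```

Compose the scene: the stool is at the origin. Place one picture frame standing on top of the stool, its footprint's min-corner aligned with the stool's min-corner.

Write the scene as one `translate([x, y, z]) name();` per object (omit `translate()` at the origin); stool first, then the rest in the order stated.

stool();
translate([0, 0, 405]) picture_frame();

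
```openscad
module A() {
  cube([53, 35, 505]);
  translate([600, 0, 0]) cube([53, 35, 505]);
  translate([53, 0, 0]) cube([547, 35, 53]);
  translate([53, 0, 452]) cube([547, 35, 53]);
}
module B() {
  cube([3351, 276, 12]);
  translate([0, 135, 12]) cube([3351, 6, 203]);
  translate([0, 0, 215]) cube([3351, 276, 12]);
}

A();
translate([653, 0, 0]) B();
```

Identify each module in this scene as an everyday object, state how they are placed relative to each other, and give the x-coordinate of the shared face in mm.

The picture frame's +x face and the I-beam's −x face are both at x = 653 mm.

A is a picture frame. B is an I-beam. The I-beam is against the picture frame's +x side, with their −y faces flush. The x-coordinate of the shared face is 653 mm.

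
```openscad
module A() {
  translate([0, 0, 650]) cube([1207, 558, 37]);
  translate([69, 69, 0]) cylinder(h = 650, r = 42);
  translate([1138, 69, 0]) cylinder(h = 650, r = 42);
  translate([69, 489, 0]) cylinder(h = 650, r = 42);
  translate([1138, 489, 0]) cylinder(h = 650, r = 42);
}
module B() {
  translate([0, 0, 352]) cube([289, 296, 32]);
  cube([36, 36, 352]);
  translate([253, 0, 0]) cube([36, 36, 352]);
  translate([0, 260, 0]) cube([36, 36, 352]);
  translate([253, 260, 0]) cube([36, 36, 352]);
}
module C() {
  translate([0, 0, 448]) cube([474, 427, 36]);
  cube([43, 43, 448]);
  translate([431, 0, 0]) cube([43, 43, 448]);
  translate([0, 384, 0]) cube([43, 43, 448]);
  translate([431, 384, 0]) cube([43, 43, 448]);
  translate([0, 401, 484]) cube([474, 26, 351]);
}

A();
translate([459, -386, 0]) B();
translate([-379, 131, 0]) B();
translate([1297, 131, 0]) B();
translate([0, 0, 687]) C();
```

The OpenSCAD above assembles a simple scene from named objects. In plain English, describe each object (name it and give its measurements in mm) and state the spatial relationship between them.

A is a rectangular dining table. The top is 1207×558×37 mm with its upper surface at z = 687 mm. It stands on four round legs of 84 mm diameter, each leg's bounding box inset 27 mm from the nearest pair of top edges, running from the floor to the underside of the top.

B is a four-legged stool. The seat is 289×296 mm, 32 mm thick, top at z = 384 mm. It stands on four square legs, each 36×36 mm in cross-section, from z = 0 to the seat underside, each flush with a corner of the seat.

C is a chair: 474×427 mm seat, 36 mm thick, top at z = 484 mm, on four 43 mm square corner legs flush with the seat edges. A 26 mm thick backrest slab spans the full seat width, extending 351 mm above the seat top, its back face flush with the seat's +y edge.

Three stools sit around the table at the −y, −x, +x sides. The chair is on top of the table.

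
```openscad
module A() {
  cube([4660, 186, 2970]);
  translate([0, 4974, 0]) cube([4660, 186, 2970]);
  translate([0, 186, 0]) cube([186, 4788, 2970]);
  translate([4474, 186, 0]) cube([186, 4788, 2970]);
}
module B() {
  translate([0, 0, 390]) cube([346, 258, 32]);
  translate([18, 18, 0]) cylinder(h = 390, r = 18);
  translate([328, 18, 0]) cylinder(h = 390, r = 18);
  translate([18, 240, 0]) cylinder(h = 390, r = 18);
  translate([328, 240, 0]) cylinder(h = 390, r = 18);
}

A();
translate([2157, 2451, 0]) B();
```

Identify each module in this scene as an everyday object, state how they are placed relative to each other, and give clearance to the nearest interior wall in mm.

A is a house frame. B is a stool. The stool sits inside the house frame, centred. The clearance to the nearest interior wall is 1971 mm.

Clearances: x = 1971, y = 2265; minimum 1971 mm.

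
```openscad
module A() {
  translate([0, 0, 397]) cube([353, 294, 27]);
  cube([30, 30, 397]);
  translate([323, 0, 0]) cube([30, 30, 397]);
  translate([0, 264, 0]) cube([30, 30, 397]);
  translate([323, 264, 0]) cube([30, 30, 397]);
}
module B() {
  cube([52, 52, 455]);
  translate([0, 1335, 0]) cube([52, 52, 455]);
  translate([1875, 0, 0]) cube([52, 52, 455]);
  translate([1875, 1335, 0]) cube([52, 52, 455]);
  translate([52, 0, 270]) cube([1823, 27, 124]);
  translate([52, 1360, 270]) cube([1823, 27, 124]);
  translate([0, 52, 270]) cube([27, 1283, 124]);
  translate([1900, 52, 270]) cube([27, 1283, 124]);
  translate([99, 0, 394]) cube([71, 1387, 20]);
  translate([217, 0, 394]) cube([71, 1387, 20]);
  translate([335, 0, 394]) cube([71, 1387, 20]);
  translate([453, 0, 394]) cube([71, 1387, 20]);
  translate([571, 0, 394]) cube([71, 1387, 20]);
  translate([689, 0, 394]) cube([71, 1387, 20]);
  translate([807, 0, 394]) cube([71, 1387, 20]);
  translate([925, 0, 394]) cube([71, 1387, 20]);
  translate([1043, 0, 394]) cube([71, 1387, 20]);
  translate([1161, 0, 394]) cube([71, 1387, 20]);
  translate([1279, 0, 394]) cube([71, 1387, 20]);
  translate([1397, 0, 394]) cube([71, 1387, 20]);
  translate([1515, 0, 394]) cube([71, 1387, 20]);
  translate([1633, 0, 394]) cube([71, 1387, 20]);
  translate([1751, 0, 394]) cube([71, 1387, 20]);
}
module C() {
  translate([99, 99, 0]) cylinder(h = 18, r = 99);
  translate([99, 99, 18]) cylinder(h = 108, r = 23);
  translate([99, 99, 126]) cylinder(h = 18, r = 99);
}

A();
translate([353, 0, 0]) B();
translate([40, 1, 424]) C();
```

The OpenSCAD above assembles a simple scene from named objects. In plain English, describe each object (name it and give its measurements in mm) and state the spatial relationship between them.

A is a four-legged stool. The seat is a 353×294×27 mm slab whose top surface is at z = 424 mm; four square legs, each 30×30 mm in cross-section, run from the floor (z = 0) to the underside of the seat, each flush with a corner of the seat.

B is a bed frame 1927 mm long (x) by 1387 mm wide (y). Four 52×52 mm corner posts, 455 mm tall, at the corners of the footprint. Four rails of 27 mm thickness and 124 mm height run between adjacent posts with their undersides at z = 270 mm, their outer faces flush with the outside of the frame (the two x-running rails run between the posts' inner faces; the two y-running rails run between the posts' inner faces). 15 slats, each 71 mm wide (x) and 20 mm thick, lie across the top of the two x-running rails, running the full 1387 mm width of the frame in y; the slats are evenly spaced along x between the inner faces of the end posts with equal gaps (rounded down to the nearest mm) at the −x end and between each pair — any rounding remainder accumulates at the +x end.

C is a spool: two coaxial disc flanges of radius 99 mm and thickness 18 mm, joined by a core cylinder of radius 23 mm and height 108 mm. The lower flange rests on z = 0 and the three cylinders share a vertical axis.

The bed frame is against the stool's +x side, with their −y faces flush. The spool is on top of the stool.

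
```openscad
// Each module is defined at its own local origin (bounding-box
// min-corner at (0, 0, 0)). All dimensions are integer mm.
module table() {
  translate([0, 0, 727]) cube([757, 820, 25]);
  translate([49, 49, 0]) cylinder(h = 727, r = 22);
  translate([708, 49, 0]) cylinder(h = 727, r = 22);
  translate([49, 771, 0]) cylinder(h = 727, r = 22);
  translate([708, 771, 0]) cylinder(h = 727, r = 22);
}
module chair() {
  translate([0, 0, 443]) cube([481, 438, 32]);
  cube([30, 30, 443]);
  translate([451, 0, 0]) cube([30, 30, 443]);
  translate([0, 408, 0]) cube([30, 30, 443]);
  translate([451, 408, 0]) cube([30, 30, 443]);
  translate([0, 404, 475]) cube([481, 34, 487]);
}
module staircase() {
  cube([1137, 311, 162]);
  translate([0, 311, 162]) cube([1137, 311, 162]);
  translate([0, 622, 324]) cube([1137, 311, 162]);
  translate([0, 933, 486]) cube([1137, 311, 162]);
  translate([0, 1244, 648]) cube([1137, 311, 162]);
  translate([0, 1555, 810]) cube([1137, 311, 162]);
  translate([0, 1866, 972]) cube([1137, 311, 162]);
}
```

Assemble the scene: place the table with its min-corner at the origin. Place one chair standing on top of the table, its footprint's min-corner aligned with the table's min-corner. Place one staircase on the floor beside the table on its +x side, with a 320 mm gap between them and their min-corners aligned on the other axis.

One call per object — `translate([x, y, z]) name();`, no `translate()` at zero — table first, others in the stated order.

table();
translate([0, 0, 752]) chair();
translate([1077, 0, 0]) staircase();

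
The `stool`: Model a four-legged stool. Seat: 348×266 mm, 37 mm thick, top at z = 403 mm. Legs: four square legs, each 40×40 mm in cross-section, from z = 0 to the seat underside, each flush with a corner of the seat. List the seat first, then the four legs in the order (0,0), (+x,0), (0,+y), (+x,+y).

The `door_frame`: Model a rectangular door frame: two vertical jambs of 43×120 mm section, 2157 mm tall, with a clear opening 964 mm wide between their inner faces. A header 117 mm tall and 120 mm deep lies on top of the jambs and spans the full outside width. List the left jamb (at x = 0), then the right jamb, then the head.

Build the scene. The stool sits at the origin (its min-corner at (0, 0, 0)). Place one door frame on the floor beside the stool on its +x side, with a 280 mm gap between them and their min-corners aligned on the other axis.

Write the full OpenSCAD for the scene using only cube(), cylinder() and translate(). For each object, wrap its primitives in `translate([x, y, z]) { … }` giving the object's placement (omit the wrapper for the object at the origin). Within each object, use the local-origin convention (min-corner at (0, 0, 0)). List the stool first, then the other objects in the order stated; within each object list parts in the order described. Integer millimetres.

translate([0, 0, 366]) cube([348, 266, 37]);
cube([40, 40, 366]);
translate([308, 0, 0]) cube([40, 40, 366]);
translate([0, 226, 0]) cube([40, 40, 366]);
translate([308, 226, 0]) cube([40, 40, 366]);
translate([628, 0, 0]) {
  cube([43, 120, 2157]);
  translate([1007, 0, 0]) cube([43, 120, 2157]);
  translate([0, 0, 2157]) cube([1050, 120, 117]);
}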